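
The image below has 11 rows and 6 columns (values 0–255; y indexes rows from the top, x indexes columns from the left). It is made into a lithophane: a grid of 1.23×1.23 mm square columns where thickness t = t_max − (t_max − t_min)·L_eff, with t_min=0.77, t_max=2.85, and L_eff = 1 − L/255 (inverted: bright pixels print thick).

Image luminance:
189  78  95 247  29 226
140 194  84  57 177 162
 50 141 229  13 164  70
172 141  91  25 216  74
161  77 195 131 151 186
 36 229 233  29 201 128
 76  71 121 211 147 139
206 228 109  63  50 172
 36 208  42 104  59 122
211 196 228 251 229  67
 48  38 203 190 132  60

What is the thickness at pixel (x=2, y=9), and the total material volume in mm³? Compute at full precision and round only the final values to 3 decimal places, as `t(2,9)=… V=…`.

t(2,9)=2.630 V=185.951

span = t_max - t_min = 2.85 - 0.77 = 2.080
L(2,9) = 228, L_eff = 1 - 228/255 = 0.105882 (inverted)
t(2,9) = 2.85 - 2.080·0.105882 = 2.630
Σt over all 11·6 pixels = 522369/4250 ≈ 122.9103529
V = pitch²·Σt = 1.23²·522369/4250 = 185.951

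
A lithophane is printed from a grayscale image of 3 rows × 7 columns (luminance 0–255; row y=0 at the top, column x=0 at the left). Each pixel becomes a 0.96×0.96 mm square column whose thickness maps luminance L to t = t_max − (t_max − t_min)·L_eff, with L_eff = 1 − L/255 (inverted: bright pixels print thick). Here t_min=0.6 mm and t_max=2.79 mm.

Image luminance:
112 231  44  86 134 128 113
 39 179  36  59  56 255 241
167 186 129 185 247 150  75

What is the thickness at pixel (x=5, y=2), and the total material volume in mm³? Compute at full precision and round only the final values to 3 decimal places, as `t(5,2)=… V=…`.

span = t_max - t_min = 2.79 - 0.6 = 2.190
L(5,2) = 150, L_eff = 1 - 150/255 = 0.411765 (inverted)
t(5,2) = 2.79 - 2.190·0.411765 = 1.888
Σt over all 3·7 pixels = 78824/2125 ≈ 37.0936471
V = pitch²·Σt = 0.96²·78824/2125 = 34.186

t(5,2)=1.888 V=34.186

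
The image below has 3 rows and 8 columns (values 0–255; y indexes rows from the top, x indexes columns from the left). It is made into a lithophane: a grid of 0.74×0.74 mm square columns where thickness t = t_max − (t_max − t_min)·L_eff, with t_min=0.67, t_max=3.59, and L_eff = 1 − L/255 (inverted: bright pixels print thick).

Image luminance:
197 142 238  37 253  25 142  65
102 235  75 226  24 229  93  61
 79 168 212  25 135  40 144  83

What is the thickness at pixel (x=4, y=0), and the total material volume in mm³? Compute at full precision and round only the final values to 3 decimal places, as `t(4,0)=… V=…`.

span = t_max - t_min = 3.59 - 0.67 = 2.920
L(4,0) = 253, L_eff = 1 - 253/255 = 0.007843 (inverted)
t(4,0) = 3.59 - 2.920·0.007843 = 3.567
Σt over all 3·8 pixels = 4316/85 ≈ 50.7764706
V = pitch²·Σt = 0.74²·4316/85 = 27.805

t(4,0)=3.567 V=27.805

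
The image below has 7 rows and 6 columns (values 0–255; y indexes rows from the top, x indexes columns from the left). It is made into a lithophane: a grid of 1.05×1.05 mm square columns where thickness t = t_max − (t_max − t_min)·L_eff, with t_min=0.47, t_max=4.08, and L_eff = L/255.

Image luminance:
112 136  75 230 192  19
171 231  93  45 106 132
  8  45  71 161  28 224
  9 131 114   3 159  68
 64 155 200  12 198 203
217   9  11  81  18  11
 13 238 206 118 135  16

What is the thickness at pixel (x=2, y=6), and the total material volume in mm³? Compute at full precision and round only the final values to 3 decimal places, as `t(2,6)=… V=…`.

span = t_max - t_min = 4.08 - 0.47 = 3.610
L(2,6) = 206, L_eff = 206/255 = 0.807843
t(2,6) = 4.08 - 3.610·0.807843 = 1.164
Σt over all 7·6 pixels = 689183/6375 ≈ 108.1071373
V = pitch²·Σt = 1.05²·689183/6375 = 119.188

t(2,6)=1.164 V=119.188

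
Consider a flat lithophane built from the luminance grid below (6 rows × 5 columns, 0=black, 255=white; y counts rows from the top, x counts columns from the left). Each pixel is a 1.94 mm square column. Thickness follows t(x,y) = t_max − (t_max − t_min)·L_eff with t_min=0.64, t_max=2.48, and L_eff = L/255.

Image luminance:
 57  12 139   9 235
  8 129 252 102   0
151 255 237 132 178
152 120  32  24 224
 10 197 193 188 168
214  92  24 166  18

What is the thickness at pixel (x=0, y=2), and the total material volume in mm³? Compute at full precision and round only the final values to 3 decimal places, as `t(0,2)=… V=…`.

span = t_max - t_min = 2.48 - 0.64 = 1.840
L(0,2) = 151, L_eff = 151/255 = 0.592157
t(0,2) = 2.48 - 1.840·0.592157 = 1.390
Σt over all 6·5 pixels = 303272/6375 ≈ 47.5720784
V = pitch²·Σt = 1.94²·303272/6375 = 179.042

t(0,2)=1.390 V=179.042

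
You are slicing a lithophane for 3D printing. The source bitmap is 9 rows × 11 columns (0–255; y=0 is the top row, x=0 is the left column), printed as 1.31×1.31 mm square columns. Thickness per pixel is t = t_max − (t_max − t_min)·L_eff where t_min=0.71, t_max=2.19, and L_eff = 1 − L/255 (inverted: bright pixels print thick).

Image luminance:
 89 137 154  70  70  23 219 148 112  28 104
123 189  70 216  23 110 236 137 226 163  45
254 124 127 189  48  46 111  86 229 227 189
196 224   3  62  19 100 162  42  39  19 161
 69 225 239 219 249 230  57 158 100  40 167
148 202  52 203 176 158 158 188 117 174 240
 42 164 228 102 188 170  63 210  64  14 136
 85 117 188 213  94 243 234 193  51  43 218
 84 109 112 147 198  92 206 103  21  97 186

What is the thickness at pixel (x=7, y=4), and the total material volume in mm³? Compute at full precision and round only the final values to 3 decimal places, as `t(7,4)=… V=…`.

t(7,4)=1.627 V=253.423

span = t_max - t_min = 2.19 - 0.71 = 1.480
L(7,4) = 158, L_eff = 1 - 158/255 = 0.380392 (inverted)
t(7,4) = 2.19 - 1.480·0.380392 = 1.627
Σt over all 9·11 pixels = 3765679/25500 ≈ 147.6736863
V = pitch²·Σt = 1.31²·3765679/25500 = 253.423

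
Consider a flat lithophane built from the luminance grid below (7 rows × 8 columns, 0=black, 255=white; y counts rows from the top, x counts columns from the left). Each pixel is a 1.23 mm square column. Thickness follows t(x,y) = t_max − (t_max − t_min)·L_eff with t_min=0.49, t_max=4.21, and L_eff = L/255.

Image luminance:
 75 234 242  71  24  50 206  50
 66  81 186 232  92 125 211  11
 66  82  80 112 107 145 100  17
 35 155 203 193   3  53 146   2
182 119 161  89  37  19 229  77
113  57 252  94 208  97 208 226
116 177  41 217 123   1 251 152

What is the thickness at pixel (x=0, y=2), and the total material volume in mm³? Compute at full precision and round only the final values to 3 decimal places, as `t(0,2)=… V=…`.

span = t_max - t_min = 4.21 - 0.49 = 3.720
L(0,2) = 66, L_eff = 66/255 = 0.258824
t(0,2) = 4.21 - 3.720·0.258824 = 3.247
Σt over all 7·8 pixels = 293259/2125 ≈ 138.0042353
V = pitch²·Σt = 1.23²·293259/2125 = 208.787

t(0,2)=3.247 V=208.787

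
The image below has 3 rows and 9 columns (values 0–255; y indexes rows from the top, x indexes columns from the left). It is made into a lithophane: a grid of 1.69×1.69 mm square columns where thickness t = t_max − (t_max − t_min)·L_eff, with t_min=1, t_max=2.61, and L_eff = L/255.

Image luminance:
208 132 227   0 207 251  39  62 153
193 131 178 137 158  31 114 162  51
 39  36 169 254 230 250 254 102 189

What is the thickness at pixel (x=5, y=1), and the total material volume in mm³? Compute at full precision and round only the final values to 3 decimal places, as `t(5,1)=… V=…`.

t(5,1)=2.414 V=129.914

span = t_max - t_min = 2.61 - 1 = 1.610
L(5,1) = 31, L_eff = 31/255 = 0.121569
t(5,1) = 2.61 - 1.610·0.121569 = 2.414
Σt over all 3·9 pixels = 96659/2125 ≈ 45.4865882
V = pitch²·Σt = 1.69²·96659/2125 = 129.914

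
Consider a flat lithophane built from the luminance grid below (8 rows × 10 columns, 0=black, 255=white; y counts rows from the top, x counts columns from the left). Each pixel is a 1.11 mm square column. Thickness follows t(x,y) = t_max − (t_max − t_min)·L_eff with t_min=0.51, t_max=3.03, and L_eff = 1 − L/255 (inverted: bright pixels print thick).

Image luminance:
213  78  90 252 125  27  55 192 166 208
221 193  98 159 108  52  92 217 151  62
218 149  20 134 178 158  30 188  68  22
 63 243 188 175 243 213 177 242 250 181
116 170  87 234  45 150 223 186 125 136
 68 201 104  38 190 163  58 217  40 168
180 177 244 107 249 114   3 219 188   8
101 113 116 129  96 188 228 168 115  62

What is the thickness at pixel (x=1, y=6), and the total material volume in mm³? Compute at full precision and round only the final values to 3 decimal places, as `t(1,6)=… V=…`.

t(1,6)=2.259 V=189.357

span = t_max - t_min = 3.03 - 0.51 = 2.520
L(1,6) = 177, L_eff = 1 - 177/255 = 0.305882 (inverted)
t(1,6) = 3.03 - 2.520·0.305882 = 2.259
Σt over all 8·10 pixels = 326583/2125 ≈ 153.6861176
V = pitch²·Σt = 1.11²·326583/2125 = 189.357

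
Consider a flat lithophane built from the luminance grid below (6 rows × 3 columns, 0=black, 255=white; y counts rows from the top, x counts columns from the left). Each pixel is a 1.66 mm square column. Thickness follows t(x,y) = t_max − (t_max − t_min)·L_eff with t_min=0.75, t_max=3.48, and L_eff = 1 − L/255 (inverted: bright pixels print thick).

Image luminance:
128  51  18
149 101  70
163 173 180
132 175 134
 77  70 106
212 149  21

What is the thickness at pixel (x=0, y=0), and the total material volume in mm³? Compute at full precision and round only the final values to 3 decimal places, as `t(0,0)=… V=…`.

t(0,0)=2.120 V=99.418

span = t_max - t_min = 3.48 - 0.75 = 2.730
L(0,0) = 128, L_eff = 1 - 128/255 = 0.498039 (inverted)
t(0,0) = 3.48 - 2.730·0.498039 = 2.120
Σt over all 6·3 pixels = 306669/8500 ≈ 36.0787059
V = pitch²·Σt = 1.66²·306669/8500 = 99.418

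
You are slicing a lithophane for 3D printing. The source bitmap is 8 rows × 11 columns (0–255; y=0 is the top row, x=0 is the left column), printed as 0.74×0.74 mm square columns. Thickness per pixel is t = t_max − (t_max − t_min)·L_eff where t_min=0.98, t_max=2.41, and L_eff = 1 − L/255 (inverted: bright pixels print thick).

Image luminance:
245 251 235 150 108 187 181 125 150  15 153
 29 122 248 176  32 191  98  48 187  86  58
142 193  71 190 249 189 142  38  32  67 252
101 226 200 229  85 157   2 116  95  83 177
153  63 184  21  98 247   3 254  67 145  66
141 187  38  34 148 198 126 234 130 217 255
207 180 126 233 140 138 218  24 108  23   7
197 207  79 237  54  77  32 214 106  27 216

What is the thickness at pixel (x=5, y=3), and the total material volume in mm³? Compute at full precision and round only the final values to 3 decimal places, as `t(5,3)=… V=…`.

span = t_max - t_min = 2.41 - 0.98 = 1.430
L(5,3) = 157, L_eff = 1 - 157/255 = 0.384314 (inverted)
t(5,3) = 2.41 - 1.430·0.384314 = 1.860
Σt over all 8·11 pixels = 130361/850 ≈ 153.3658824
V = pitch²·Σt = 0.74²·130361/850 = 83.983

t(5,3)=1.860 V=83.983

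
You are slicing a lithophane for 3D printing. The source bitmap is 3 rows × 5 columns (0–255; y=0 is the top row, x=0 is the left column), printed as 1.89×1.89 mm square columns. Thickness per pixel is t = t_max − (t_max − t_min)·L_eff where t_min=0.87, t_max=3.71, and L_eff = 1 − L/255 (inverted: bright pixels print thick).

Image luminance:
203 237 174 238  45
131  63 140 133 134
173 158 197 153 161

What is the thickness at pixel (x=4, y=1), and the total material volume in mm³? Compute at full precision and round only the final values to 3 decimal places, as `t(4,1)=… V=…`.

span = t_max - t_min = 3.71 - 0.87 = 2.840
L(4,1) = 134, L_eff = 1 - 134/255 = 0.474510 (inverted)
t(4,1) = 3.71 - 2.840·0.474510 = 2.362
Σt over all 3·5 pixels = 66489/1700 ≈ 39.1111765
V = pitch²·Σt = 1.89²·66489/1700 = 139.709

t(4,1)=2.362 V=139.709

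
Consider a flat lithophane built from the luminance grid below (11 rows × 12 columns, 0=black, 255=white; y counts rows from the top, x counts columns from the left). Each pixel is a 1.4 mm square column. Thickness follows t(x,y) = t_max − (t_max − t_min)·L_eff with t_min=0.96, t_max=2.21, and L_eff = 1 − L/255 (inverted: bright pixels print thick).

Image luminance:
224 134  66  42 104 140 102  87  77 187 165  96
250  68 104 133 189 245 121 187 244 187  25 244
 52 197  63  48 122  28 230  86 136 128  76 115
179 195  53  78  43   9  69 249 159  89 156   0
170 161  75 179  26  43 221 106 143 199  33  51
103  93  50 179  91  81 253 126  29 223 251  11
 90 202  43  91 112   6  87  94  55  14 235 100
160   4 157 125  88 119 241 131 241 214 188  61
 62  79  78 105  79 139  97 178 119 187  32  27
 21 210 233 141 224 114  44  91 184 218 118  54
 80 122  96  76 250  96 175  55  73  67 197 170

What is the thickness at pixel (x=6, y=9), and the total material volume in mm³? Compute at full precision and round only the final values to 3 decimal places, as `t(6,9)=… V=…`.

t(6,9)=1.176 V=402.356

span = t_max - t_min = 2.21 - 0.96 = 1.250
L(6,9) = 44, L_eff = 1 - 44/255 = 0.827451 (inverted)
t(6,9) = 2.21 - 1.250·0.827451 = 1.176
Σt over all 11·12 pixels = 1046947/5100 ≈ 205.2837255
V = pitch²·Σt = 1.4²·1046947/5100 = 402.356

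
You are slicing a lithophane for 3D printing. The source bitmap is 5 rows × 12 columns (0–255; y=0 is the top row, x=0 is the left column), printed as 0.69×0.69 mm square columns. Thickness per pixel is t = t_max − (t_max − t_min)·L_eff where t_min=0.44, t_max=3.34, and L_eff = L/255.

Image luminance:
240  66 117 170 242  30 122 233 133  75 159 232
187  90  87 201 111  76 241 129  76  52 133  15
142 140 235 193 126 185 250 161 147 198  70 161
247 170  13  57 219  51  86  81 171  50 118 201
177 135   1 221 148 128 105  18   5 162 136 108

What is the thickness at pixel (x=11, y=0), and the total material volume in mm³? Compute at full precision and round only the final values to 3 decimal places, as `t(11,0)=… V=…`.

t(11,0)=0.702 V=51.916

span = t_max - t_min = 3.34 - 0.44 = 2.900
L(11,0) = 232, L_eff = 232/255 = 0.909804
t(11,0) = 3.34 - 2.900·0.909804 = 0.702
Σt over all 5·12 pixels = 278063/2550 ≈ 109.0443137
V = pitch²·Σt = 0.69²·278063/2550 = 51.916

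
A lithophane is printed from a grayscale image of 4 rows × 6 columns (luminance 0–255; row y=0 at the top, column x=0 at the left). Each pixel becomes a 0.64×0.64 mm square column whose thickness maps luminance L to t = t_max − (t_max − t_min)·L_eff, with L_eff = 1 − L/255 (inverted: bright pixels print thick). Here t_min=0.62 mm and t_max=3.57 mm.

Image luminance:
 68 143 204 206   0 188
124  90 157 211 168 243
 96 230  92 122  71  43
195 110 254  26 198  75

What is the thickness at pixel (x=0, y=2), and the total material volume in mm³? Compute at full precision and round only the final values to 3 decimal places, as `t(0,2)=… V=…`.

span = t_max - t_min = 3.57 - 0.62 = 2.950
L(0,2) = 96, L_eff = 1 - 96/255 = 0.623529 (inverted)
t(0,2) = 3.57 - 2.950·0.623529 = 1.731
Σt over all 4·6 pixels = 135707/2550 ≈ 53.2184314
V = pitch²·Σt = 0.64²·135707/2550 = 21.798

t(0,2)=1.731 V=21.798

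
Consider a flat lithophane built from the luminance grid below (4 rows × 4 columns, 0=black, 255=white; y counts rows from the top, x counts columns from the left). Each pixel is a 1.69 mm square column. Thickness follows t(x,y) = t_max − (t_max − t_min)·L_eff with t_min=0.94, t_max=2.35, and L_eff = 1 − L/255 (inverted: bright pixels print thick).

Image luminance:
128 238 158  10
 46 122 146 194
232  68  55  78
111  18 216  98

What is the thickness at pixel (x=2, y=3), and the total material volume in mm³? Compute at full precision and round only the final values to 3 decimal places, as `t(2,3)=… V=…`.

span = t_max - t_min = 2.35 - 0.94 = 1.410
L(2,3) = 216, L_eff = 1 - 216/255 = 0.152941 (inverted)
t(2,3) = 2.35 - 1.410·0.152941 = 2.134
Σt over all 4·4 pixels = 108993/4250 ≈ 25.6454118
V = pitch²·Σt = 1.69²·108993/4250 = 73.246

t(2,3)=2.134 V=73.246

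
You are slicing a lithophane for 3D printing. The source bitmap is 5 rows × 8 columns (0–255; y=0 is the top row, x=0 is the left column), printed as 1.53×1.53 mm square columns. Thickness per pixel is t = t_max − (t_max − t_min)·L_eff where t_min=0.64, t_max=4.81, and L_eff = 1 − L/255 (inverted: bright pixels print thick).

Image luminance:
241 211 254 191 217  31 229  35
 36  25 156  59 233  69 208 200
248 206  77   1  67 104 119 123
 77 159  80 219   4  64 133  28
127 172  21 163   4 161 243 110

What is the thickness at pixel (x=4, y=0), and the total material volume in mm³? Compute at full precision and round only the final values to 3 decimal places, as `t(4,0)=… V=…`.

t(4,0)=4.189 V=255.350

span = t_max - t_min = 4.81 - 0.64 = 4.170
L(4,0) = 217, L_eff = 1 - 217/255 = 0.149020 (inverted)
t(4,0) = 4.81 - 4.170·0.149020 = 4.189
Σt over all 5·8 pixels = 185439/1700 ≈ 109.0817647
V = pitch²·Σt = 1.53²·185439/1700 = 255.350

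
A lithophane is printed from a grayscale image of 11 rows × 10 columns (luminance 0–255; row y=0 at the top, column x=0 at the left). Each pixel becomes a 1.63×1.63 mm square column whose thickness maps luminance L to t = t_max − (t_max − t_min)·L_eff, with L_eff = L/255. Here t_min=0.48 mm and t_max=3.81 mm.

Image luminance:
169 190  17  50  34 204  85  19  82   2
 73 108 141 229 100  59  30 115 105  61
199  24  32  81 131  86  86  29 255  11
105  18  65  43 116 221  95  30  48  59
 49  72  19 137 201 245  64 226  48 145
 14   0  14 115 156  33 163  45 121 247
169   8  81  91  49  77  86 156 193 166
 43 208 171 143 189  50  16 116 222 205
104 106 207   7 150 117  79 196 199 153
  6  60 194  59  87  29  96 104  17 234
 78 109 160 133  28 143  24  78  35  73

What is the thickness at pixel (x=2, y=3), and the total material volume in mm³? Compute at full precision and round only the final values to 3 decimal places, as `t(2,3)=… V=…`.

t(2,3)=2.961 V=724.044

span = t_max - t_min = 3.81 - 0.48 = 3.330
L(2,3) = 65, L_eff = 65/255 = 0.254902
t(2,3) = 3.81 - 3.330·0.254902 = 2.961
Σt over all 11·10 pixels = 18531/68 ≈ 272.5147059
V = pitch²·Σt = 1.63²·18531/68 = 724.044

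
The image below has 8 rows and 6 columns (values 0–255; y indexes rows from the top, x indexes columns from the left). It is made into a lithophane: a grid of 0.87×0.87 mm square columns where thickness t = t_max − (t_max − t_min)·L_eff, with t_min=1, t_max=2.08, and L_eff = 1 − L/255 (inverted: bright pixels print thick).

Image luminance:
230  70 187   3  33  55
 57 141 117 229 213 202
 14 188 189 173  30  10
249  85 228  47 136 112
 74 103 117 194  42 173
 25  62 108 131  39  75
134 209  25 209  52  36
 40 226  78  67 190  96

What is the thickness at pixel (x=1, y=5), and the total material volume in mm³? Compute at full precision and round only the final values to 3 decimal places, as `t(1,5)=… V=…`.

t(1,5)=1.263 V=53.972

span = t_max - t_min = 2.08 - 1 = 1.080
L(1,5) = 62, L_eff = 1 - 62/255 = 0.756863 (inverted)
t(1,5) = 2.08 - 1.080·0.756863 = 1.263
Σt over all 8·6 pixels = 151527/2125 ≈ 71.3068235
V = pitch²·Σt = 0.87²·151527/2125 = 53.972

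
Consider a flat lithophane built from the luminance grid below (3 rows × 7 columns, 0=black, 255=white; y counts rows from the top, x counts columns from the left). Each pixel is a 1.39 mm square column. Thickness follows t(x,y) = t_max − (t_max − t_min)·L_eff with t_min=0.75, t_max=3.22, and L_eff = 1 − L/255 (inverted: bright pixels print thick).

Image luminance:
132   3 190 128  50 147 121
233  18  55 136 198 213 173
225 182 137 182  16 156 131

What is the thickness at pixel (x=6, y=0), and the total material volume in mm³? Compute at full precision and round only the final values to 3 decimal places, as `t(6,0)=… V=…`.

span = t_max - t_min = 3.22 - 0.75 = 2.470
L(6,0) = 121, L_eff = 1 - 121/255 = 0.525490 (inverted)
t(6,0) = 3.22 - 2.470·0.525490 = 1.922
Σt over all 3·7 pixels = 366549/8500 ≈ 43.1234118
V = pitch²·Σt = 1.39²·366549/8500 = 83.319

t(6,0)=1.922 V=83.319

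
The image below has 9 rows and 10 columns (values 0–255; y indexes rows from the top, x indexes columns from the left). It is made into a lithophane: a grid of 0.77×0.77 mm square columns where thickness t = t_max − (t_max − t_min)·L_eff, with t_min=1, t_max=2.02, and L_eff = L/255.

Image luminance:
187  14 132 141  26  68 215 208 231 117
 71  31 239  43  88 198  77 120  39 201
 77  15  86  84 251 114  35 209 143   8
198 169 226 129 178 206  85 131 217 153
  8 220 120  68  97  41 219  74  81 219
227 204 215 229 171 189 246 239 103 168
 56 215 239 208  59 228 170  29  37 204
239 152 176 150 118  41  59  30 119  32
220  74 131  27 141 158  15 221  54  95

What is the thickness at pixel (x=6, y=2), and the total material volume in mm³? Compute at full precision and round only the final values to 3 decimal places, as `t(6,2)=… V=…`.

span = t_max - t_min = 2.02 - 1 = 1.020
L(6,2) = 35, L_eff = 35/255 = 0.137255
t(6,2) = 2.02 - 1.020·0.137255 = 1.880
Σt over all 9·10 pixels = 133.82
V = pitch²·Σt = 0.77²·133.82 = 79.342

t(6,2)=1.880 V=79.342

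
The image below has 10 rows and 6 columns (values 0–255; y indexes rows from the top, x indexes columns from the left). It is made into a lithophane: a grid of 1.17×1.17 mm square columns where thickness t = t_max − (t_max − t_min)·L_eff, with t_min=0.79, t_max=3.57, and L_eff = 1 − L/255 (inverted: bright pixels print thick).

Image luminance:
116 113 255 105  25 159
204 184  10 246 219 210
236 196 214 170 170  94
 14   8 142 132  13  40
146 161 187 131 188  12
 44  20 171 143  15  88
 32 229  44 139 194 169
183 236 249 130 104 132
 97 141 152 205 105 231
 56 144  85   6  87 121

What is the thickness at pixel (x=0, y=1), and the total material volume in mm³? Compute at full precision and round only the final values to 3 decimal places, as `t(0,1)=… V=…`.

t(0,1)=3.014 V=182.067

span = t_max - t_min = 3.57 - 0.79 = 2.780
L(0,1) = 204, L_eff = 1 - 204/255 = 0.200000 (inverted)
t(0,1) = 3.57 - 2.780·0.200000 = 3.014
Σt over all 10·6 pixels = 847889/6375 ≈ 133.0021961
V = pitch²·Σt = 1.17²·847889/6375 = 182.067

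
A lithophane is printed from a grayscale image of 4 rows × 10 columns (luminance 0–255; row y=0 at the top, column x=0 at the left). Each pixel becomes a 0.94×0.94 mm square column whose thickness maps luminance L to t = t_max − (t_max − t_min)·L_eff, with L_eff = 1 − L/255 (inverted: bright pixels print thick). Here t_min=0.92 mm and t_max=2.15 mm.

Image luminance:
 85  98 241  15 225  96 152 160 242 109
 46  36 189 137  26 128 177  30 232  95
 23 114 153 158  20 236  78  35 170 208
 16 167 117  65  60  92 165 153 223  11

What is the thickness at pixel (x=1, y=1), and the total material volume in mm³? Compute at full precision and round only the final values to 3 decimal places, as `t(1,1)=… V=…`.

t(1,1)=1.094 V=52.902

span = t_max - t_min = 2.15 - 0.92 = 1.230
L(1,1) = 36, L_eff = 1 - 36/255 = 0.858824 (inverted)
t(1,1) = 2.15 - 1.230·0.858824 = 1.094
Σt over all 4·10 pixels = 508903/8500 ≈ 59.8709412
V = pitch²·Σt = 0.94²·508903/8500 = 52.902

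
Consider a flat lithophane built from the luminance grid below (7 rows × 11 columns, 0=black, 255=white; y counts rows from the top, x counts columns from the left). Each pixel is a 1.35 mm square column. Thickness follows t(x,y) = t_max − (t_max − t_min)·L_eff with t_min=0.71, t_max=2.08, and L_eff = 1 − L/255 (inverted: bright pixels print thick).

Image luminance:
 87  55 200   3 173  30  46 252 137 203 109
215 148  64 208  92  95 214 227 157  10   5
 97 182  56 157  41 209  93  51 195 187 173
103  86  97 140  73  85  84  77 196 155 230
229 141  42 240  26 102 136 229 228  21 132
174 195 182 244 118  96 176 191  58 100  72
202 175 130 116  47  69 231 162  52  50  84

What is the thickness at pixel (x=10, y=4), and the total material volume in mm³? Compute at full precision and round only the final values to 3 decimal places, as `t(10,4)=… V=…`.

span = t_max - t_min = 2.08 - 0.71 = 1.370
L(10,4) = 132, L_eff = 1 - 132/255 = 0.482353 (inverted)
t(10,4) = 2.08 - 1.370·0.482353 = 1.419
Σt over all 7·11 pixels = 689206/6375 ≈ 108.1107451
V = pitch²·Σt = 1.35²·689206/6375 = 197.032

t(10,4)=1.419 V=197.032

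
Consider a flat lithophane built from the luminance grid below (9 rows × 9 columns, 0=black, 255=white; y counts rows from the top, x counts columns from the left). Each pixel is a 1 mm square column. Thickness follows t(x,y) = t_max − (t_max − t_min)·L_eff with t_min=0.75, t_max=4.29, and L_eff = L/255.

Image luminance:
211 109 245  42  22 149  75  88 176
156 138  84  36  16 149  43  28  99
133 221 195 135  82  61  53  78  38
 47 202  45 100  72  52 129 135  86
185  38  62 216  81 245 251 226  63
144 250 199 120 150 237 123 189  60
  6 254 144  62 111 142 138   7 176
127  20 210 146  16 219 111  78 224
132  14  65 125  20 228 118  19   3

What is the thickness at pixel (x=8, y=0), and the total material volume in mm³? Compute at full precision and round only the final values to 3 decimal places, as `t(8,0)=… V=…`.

t(8,0)=1.847 V=215.830

span = t_max - t_min = 4.29 - 0.75 = 3.540
L(8,0) = 176, L_eff = 176/255 = 0.690196
t(8,0) = 4.29 - 3.540·0.690196 = 1.847
Σt over all 9·9 pixels = 1834553/8500 ≈ 215.8297647
V = pitch²·Σt = 1²·1834553/8500 = 215.830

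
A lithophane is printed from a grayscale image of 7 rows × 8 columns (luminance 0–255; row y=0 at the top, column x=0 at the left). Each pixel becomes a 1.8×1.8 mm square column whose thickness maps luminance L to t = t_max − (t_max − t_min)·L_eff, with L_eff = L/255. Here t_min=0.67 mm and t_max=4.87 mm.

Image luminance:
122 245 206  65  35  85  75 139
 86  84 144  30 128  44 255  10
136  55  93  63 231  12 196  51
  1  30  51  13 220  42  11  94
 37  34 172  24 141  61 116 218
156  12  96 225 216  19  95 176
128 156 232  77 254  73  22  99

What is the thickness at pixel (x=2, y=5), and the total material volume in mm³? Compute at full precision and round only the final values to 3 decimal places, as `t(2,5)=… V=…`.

span = t_max - t_min = 4.87 - 0.67 = 4.200
L(2,5) = 96, L_eff = 96/255 = 0.376471
t(2,5) = 4.87 - 4.200·0.376471 = 3.289
Σt over all 7·8 pixels = 74669/425 ≈ 175.6917647
V = pitch²·Σt = 1.8²·74669/425 = 569.241

t(2,5)=3.289 V=569.241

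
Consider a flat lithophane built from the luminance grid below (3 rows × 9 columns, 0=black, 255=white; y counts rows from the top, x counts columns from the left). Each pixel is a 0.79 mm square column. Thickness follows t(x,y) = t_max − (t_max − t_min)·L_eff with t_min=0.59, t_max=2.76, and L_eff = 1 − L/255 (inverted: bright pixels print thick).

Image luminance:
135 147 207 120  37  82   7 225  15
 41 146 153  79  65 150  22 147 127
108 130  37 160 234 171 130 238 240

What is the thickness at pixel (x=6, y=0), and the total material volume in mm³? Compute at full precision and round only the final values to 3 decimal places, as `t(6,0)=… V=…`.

t(6,0)=0.650 V=27.750

span = t_max - t_min = 2.76 - 0.59 = 2.170
L(6,0) = 7, L_eff = 1 - 7/255 = 0.972549 (inverted)
t(6,0) = 2.76 - 2.170·0.972549 = 0.650
Σt over all 3·9 pixels = 283454/6375 ≈ 44.4633725
V = pitch²·Σt = 0.79²·283454/6375 = 27.750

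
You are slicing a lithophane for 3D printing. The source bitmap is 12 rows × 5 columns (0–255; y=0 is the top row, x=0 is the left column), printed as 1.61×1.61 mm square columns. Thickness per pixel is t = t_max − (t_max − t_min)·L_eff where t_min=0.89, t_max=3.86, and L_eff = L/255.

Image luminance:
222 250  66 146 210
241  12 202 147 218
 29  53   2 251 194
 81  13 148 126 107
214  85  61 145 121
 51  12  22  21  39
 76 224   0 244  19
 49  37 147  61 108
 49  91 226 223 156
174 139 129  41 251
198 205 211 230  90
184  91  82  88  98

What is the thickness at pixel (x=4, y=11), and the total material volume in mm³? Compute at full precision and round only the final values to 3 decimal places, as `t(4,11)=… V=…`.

span = t_max - t_min = 3.86 - 0.89 = 2.970
L(4,11) = 98, L_eff = 98/255 = 0.384314
t(4,11) = 3.86 - 2.970·0.384314 = 2.719
Σt over all 12·5 pixels = 123501/850 ≈ 145.2952941
V = pitch²·Σt = 1.61²·123501/850 = 376.620

t(4,11)=2.719 V=376.620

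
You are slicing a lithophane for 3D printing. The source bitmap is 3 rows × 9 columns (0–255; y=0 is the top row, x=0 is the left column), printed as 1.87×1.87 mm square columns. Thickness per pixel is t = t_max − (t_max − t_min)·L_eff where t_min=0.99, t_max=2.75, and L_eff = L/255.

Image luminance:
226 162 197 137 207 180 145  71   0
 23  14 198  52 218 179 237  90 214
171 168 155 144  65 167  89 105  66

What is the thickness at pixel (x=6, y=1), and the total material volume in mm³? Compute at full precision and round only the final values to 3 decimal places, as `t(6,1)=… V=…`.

span = t_max - t_min = 2.75 - 0.99 = 1.760
L(6,1) = 237, L_eff = 237/255 = 0.929412
t(6,1) = 2.75 - 1.760·0.929412 = 1.114
Σt over all 3·9 pixels = 249139/5100 ≈ 48.8507843
V = pitch²·Σt = 1.87²·249139/5100 = 170.826

t(6,1)=1.114 V=170.826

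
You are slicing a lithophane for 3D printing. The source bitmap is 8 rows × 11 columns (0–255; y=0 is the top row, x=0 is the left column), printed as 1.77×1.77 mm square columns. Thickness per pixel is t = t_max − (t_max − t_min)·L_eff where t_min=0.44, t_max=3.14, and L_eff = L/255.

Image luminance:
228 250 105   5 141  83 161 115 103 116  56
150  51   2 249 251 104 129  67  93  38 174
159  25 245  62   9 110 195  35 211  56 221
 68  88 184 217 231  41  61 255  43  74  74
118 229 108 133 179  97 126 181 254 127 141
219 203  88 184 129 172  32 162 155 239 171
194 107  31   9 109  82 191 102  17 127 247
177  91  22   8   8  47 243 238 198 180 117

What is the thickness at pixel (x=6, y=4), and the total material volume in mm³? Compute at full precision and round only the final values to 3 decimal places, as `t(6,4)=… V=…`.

span = t_max - t_min = 3.14 - 0.44 = 2.700
L(6,4) = 126, L_eff = 126/255 = 0.494118
t(6,4) = 3.14 - 2.700·0.494118 = 1.806
Σt over all 8·11 pixels = 132929/850 ≈ 156.3870588
V = pitch²·Σt = 1.77²·132929/850 = 489.945

t(6,4)=1.806 V=489.945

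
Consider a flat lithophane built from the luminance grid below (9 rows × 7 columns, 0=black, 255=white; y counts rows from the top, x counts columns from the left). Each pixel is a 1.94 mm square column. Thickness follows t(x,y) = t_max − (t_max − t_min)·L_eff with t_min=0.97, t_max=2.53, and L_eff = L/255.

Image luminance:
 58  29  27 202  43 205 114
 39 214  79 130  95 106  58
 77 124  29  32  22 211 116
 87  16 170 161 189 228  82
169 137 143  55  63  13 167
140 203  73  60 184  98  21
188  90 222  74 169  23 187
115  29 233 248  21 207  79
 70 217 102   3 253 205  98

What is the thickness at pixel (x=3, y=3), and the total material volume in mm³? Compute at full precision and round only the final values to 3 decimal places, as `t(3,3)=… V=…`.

t(3,3)=1.545 V=431.756

span = t_max - t_min = 2.53 - 0.97 = 1.560
L(3,3) = 161, L_eff = 161/255 = 0.631373
t(3,3) = 2.53 - 1.560·0.631373 = 1.545
Σt over all 9·7 pixels = 975111/8500 ≈ 114.7189412
V = pitch²·Σt = 1.94²·975111/8500 = 431.756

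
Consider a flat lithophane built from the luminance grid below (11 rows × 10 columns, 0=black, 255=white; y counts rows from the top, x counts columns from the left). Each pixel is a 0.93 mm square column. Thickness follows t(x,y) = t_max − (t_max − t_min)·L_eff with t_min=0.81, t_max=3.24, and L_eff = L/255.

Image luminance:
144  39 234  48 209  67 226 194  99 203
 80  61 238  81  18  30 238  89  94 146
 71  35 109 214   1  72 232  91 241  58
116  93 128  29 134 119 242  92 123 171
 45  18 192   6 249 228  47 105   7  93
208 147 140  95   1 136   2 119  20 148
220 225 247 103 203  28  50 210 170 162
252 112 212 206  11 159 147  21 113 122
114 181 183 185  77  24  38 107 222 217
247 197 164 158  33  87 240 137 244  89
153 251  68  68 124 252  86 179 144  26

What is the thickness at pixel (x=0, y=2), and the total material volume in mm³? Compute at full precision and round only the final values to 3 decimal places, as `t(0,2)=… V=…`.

span = t_max - t_min = 3.24 - 0.81 = 2.430
L(0,2) = 71, L_eff = 71/255 = 0.278431
t(0,2) = 3.24 - 2.430·0.278431 = 2.563
Σt over all 11·10 pixels = 1880577/8500 ≈ 221.2443529
V = pitch²·Σt = 0.93²·1880577/8500 = 191.354

t(0,2)=2.563 V=191.354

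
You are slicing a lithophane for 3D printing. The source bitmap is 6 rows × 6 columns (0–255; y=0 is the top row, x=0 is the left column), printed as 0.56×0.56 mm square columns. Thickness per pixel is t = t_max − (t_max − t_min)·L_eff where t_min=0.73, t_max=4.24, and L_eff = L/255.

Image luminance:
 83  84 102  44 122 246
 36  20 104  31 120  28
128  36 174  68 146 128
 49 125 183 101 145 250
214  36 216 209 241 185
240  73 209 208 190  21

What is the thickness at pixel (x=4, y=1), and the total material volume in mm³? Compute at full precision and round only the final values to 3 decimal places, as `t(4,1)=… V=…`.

span = t_max - t_min = 4.24 - 0.73 = 3.510
L(4,1) = 120, L_eff = 120/255 = 0.470588
t(4,1) = 4.24 - 3.510·0.470588 = 2.588
Σt over all 6·6 pixels = 30393/340 ≈ 89.3911765
V = pitch²·Σt = 0.56²·30393/340 = 28.033

t(4,1)=2.588 V=28.033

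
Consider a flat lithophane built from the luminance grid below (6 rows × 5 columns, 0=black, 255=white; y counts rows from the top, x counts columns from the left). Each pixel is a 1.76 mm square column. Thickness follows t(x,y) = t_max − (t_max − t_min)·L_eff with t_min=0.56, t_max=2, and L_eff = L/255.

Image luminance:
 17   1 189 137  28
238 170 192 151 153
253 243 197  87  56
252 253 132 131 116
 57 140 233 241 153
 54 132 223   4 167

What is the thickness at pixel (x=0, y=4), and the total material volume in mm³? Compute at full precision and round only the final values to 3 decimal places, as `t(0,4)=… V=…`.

span = t_max - t_min = 2 - 0.56 = 1.440
L(0,4) = 57, L_eff = 57/255 = 0.223529
t(0,4) = 2 - 1.440·0.223529 = 1.678
Σt over all 6·5 pixels = 2988/85 ≈ 35.1529412
V = pitch²·Σt = 1.76²·2988/85 = 108.890

t(0,4)=1.678 V=108.890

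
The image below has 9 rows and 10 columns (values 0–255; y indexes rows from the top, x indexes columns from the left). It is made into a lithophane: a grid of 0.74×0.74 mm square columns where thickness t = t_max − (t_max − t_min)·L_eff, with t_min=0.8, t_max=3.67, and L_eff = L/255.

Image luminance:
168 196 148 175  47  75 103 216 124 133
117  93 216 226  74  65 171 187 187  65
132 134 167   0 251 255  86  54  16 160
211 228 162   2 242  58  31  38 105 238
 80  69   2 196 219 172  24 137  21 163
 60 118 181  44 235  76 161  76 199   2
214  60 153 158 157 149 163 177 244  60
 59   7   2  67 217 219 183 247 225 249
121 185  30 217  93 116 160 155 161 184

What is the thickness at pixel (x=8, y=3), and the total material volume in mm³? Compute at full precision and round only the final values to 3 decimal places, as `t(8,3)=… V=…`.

t(8,3)=2.488 V=106.772

span = t_max - t_min = 3.67 - 0.8 = 2.870
L(8,3) = 105, L_eff = 105/255 = 0.411765
t(8,3) = 3.67 - 2.870·0.411765 = 2.488
Σt over all 9·10 pixels = 4972049/25500 ≈ 194.9823137
V = pitch²·Σt = 0.74²·4972049/25500 = 106.772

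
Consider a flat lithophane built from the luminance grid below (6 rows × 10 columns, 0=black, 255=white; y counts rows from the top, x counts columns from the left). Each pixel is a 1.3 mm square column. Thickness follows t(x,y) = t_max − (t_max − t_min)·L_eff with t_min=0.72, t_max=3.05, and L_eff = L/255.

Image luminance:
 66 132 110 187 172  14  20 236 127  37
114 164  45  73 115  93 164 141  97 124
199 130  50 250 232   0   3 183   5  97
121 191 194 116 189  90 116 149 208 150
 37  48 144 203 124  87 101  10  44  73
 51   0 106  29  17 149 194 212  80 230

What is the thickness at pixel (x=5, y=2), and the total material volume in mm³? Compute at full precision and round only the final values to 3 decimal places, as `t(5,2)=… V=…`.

span = t_max - t_min = 3.05 - 0.72 = 2.330
L(5,2) = 0, L_eff = 0/255 = 0.000000
t(5,2) = 3.05 - 2.330·0.000000 = 3.050
Σt over all 6·10 pixels = 1024027/8500 ≈ 120.4737647
V = pitch²·Σt = 1.3²·1024027/8500 = 203.601

t(5,2)=3.050 V=203.601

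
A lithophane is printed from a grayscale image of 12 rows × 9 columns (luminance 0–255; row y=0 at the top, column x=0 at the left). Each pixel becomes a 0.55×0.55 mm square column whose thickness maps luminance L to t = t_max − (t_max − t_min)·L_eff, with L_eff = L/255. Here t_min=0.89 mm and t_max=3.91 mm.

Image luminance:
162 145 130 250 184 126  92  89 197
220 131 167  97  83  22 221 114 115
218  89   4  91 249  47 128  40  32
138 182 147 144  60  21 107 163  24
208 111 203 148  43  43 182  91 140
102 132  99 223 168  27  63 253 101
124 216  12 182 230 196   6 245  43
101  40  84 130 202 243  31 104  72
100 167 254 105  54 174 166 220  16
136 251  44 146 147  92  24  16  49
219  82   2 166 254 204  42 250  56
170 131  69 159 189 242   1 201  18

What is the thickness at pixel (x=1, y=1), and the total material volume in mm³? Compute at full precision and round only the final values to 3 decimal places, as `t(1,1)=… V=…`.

t(1,1)=2.359 V=78.863

span = t_max - t_min = 3.91 - 0.89 = 3.020
L(1,1) = 131, L_eff = 131/255 = 0.513725
t(1,1) = 3.91 - 3.020·0.513725 = 2.359
Σt over all 12·9 pixels = 3323977/12750 ≈ 260.7040784
V = pitch²·Σt = 0.55²·3323977/12750 = 78.863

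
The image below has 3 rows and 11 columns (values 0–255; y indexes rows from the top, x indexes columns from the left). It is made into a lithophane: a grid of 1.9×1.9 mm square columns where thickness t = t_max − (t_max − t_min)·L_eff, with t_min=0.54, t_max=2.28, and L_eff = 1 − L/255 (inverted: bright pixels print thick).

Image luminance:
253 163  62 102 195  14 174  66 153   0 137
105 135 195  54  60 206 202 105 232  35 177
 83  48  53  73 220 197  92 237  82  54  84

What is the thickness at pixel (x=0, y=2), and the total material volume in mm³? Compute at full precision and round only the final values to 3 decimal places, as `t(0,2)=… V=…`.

t(0,2)=1.106 V=164.044

span = t_max - t_min = 2.28 - 0.54 = 1.740
L(0,2) = 83, L_eff = 1 - 83/255 = 0.674510 (inverted)
t(0,2) = 2.28 - 1.740·0.674510 = 1.106
Σt over all 3·11 pixels = 193127/4250 ≈ 45.4416471
V = pitch²·Σt = 1.9²·193127/4250 = 164.044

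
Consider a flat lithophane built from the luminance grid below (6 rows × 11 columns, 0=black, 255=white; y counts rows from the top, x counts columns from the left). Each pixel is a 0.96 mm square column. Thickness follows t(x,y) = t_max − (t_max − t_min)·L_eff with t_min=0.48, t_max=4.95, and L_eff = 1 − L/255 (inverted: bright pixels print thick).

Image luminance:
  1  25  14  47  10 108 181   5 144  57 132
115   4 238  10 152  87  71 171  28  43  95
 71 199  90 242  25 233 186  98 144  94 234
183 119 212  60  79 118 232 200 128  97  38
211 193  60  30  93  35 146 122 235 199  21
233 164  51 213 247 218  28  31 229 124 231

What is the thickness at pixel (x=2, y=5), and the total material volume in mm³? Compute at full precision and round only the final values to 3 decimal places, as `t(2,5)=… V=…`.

t(2,5)=1.374 V=157.371

span = t_max - t_min = 4.95 - 0.48 = 4.470
L(2,5) = 51, L_eff = 1 - 51/255 = 0.800000 (inverted)
t(2,5) = 4.95 - 4.470·0.800000 = 1.374
Σt over all 6·11 pixels = 725723/4250 ≈ 170.7583529
V = pitch²·Σt = 0.96²·725723/4250 = 157.371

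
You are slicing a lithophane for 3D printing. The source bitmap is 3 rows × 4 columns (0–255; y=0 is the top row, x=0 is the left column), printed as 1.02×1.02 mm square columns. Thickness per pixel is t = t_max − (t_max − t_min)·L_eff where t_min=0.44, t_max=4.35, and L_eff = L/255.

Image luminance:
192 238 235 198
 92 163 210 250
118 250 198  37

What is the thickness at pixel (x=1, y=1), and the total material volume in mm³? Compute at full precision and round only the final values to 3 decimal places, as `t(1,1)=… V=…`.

t(1,1)=1.851 V=19.516

span = t_max - t_min = 4.35 - 0.44 = 3.910
L(1,1) = 163, L_eff = 163/255 = 0.639216
t(1,1) = 4.35 - 3.910·0.639216 = 1.851
Σt over all 3·4 pixels = 18.758
V = pitch²·Σt = 1.02²·18.758 = 19.516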